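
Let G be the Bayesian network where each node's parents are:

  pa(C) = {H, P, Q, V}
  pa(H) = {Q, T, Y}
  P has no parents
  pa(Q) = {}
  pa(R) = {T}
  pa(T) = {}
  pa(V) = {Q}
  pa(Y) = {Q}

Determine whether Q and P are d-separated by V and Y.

Yes — Q and P are d-separated given {V, Y}.

There are 4 undirected paths between Q and P; checking each against the conditioning set {V, Y}:
Path 1: Q → H → C ← P
  C is a collider here and neither C nor any of its descendants is conditioned on, so the collider stays closed — the path is blocked at C.
Path 2: Q → C ← P
  C is a collider here and neither C nor any of its descendants is conditioned on, so the collider stays closed — the path is blocked at C.
Path 3: Q → V → C ← P
  V is a chain here and V is conditioned on, so the path is blocked at V.
Path 4: Q → Y → H → C ← P
  Y is a chain here and Y is conditioned on, so the path is blocked at Y.
All paths are blocked; Q ⊥ P | {V, Y} holds.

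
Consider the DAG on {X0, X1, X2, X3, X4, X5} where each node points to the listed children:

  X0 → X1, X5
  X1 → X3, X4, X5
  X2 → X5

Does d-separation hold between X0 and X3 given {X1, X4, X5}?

Enumerating the 2 paths from X0 to X3 and testing each for blocking by {X1, X4, X5}:
  1. X0 → X5 ← X1 → X3 — X5:collider[open]; X1:fork[blocks] ⇒ blocked
  2. X0 → X1 → X3 — X1:chain[blocks] ⇒ blocked
All paths are blocked; X0 ⊥ X3 | {X1, X4, X5} holds.

Yes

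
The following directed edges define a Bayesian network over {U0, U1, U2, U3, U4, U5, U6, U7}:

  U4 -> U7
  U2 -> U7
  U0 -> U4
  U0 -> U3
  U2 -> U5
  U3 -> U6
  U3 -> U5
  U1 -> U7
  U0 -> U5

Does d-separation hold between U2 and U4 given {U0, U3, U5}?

Enumerating the 3 paths from U2 to U4 and testing each for blocking by {U0, U3, U5}:
  1. U2 → U7 ← U4 — U7:collider[blocks] ⇒ blocked
  2. U2 → U5 ← U0 → U4 — U5:collider[open]; U0:fork[blocks] ⇒ blocked
  3. U2 → U5 ← U3 ← U0 → U4 — U5:collider[open]; U3:chain[blocks]; U0:fork[blocks] ⇒ blocked
All paths are blocked; U2 ⊥ U4 | {U0, U3, U5} holds.

Yes — U2 and U4 are d-separated given {U0, U3, U5}.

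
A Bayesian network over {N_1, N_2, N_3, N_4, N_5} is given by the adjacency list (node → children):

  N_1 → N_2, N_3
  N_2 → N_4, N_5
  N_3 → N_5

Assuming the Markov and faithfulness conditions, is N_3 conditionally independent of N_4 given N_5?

There are 2 undirected paths between N_3 and N_4; checking each against the conditioning set {N_5}:
Path 1: N_3 ← N_1 → N_2 → N_4
  N_1 is a fork and N_1 is not conditioned on; N_2 is a chain and N_2 is not conditioned on — no node blocks this path, so it is active.
Path 2: N_3 → N_5 ← N_2 → N_4
  N_5 is a collider and N_5 is conditioned on, which opens it; N_2 is a fork and N_2 is not conditioned on — no node blocks this path, so it is active.
At least one path is unblocked, so d-separation fails.

No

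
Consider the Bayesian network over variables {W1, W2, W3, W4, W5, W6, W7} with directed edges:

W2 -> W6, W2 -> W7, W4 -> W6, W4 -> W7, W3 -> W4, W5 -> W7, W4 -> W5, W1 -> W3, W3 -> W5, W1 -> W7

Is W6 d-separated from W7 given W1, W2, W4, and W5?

There are 6 undirected paths between W6 and W7; checking each against the conditioning set {W1, W2, W4, W5}:
Path 1: W6 ← W2 → W7
  W2 is a fork here and W2 is conditioned on, so the path is blocked at W2.
Path 2: W6 ← W4 → W5 → W7
  W4 is a fork here and W4 is conditioned on, so the path is blocked at W4.
Path 3: W6 ← W4 → W5 ← W3 ← W1 → W7
  W4 is a fork here and W4 is conditioned on, so the path is blocked at W4.
Path 4: W6 ← W4 → W7
  W4 is a fork here and W4 is conditioned on, so the path is blocked at W4.
Path 5: W6 ← W4 ← W3 ← W1 → W7
  W4 is a chain here and W4 is conditioned on, so the path is blocked at W4.
Path 6: W6 ← W4 ← W3 → W5 → W7
  W4 is a chain here and W4 is conditioned on, so the path is blocked at W4.
All paths are blocked; W6 ⊥ W7 | {W1, W2, W4, W5} holds.

Yes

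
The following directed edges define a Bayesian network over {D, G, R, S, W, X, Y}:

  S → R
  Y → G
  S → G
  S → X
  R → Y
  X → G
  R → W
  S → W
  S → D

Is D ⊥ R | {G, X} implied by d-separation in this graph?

No

There are 4 undirected paths between D and R; checking each against the conditioning set {G, X}:
Path 1: D ← S → X → G ← Y ← R
  X is a chain here and X is conditioned on, so the path is blocked at X.
Path 2: D ← S → R
  S is a fork and S is not conditioned on — no node blocks this path, so it is active.
Path 3: D ← S → G ← Y ← R
  S is a fork and S is not conditioned on; G is a collider and G is conditioned on, which opens it; Y is a chain and Y is not conditioned on — no node blocks this path, so it is active.
Path 4: D ← S → W ← R
  W is a collider here and neither W nor any of its descendants is conditioned on, so the collider stays closed — the path is blocked at W.
Because an active path exists, D and R are not d-separated.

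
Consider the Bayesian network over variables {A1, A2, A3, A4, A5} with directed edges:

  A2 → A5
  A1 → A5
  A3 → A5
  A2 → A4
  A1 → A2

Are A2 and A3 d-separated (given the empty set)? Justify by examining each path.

We examine all 2 paths between A2 and A3:
Path 1: A2 ← A1 → A5 ← A3
  A5 is a collider here and neither A5 nor any of its descendants is conditioned on, so the collider stays closed — the path is blocked at A5.
Path 2: A2 → A5 ← A3
  A5 is a collider here and neither A5 nor any of its descendants is conditioned on, so the collider stays closed — the path is blocked at A5.
All paths are blocked; A2 ⊥ A3 | ∅ holds.

Yes — A2 and A3 are d-separated given ∅.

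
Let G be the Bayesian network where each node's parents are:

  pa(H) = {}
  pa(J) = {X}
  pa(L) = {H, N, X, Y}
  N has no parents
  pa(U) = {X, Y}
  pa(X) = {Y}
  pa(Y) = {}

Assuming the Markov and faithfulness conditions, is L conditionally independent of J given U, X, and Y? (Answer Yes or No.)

We examine all 3 paths between L and J:
  1. L ← X → J — X:fork[blocks] ⇒ blocked
  2. L ← Y → X → J — Y:fork[blocks]; X:chain[blocks] ⇒ blocked
  3. L ← Y → U ← X → J — Y:fork[blocks]; U:collider[open]; X:fork[blocks] ⇒ blocked
Since every path is blocked, d-separation holds.

Yes — L and J are d-separated given {U, X, Y}.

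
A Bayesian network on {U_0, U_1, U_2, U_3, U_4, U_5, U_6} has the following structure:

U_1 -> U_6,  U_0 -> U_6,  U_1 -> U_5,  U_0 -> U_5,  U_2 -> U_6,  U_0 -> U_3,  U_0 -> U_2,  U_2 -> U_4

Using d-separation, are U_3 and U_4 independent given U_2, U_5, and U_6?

Yes — U_3 and U_4 are d-separated given {U_2, U_5, U_6}.

Enumerating the 3 paths from U_3 to U_4 and testing each for blocking by {U_2, U_5, U_6}:
  1. U_3 ← U_0 → U_5 ← U_1 → U_6 ← U_2 → U_4 — U_0:fork[open]; U_5:collider[open]; U_1:fork[open]; U_6:collider[open]; U_2:fork[blocks] ⇒ blocked
  2. U_3 ← U_0 → U_6 ← U_2 → U_4 — U_0:fork[open]; U_6:collider[open]; U_2:fork[blocks] ⇒ blocked
  3. U_3 ← U_0 → U_2 → U_4 — U_0:fork[open]; U_2:chain[blocks] ⇒ blocked
All paths are blocked; U_3 ⊥ U_4 | {U_2, U_5, U_6} holds.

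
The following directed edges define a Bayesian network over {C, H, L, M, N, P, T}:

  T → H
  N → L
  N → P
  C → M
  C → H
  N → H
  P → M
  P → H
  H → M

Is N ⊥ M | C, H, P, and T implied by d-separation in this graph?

Yes — N and M are d-separated given {C, H, P, T}.

6 paths connect N and M; each must be blocked for d-separation to hold:
Path 1: N → P → M
  P is a chain here and P is conditioned on, so the path is blocked at P.
Path 2: N → P → H ← C → M
  P is a chain here and P is conditioned on, so the path is blocked at P.
Path 3: N → P → H → M
  P is a chain here and P is conditioned on, so the path is blocked at P.
Path 4: N → H ← C → M
  C is a fork here and C is conditioned on, so the path is blocked at C.
Path 5: N → H ← P → M
  P is a fork here and P is conditioned on, so the path is blocked at P.
Path 6: N → H → M
  H is a chain here and H is conditioned on, so the path is blocked at H.
Since every path is blocked, d-separation holds.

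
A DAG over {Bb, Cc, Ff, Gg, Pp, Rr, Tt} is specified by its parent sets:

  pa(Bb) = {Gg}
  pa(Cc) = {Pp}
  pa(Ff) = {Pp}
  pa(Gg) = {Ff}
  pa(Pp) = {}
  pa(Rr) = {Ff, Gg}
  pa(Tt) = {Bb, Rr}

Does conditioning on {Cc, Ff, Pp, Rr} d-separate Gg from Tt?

No — Gg and Tt are not d-separated given {Cc, Ff, Pp, Rr}.

We examine all 3 paths between Gg and Tt:
Path 1: Gg ← Ff → Rr → Tt
  Ff is a fork here and Ff is conditioned on, so the path is blocked at Ff.
Path 2: Gg → Rr → Tt
  Rr is a chain here and Rr is conditioned on, so the path is blocked at Rr.
Path 3: Gg → Bb → Tt
  Bb is a chain and Bb is not conditioned on — no node blocks this path, so it is active.
Because an active path exists, Gg and Tt are not d-separated.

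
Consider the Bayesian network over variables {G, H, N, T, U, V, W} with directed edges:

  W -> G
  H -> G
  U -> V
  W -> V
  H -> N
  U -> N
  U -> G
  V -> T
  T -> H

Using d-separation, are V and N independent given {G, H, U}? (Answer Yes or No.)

We examine all 6 paths between V and N:
Path 1: V → T → H → N
  H is a chain here and H is conditioned on, so the path is blocked at H.
Path 2: V → T → H → G ← U → N
  H is a chain here and H is conditioned on, so the path is blocked at H.
Path 3: V ← W → G ← H → N
  H is a fork here and H is conditioned on, so the path is blocked at H.
Path 4: V ← W → G ← U → N
  U is a fork here and U is conditioned on, so the path is blocked at U.
Path 5: V ← U → N
  U is a fork here and U is conditioned on, so the path is blocked at U.
Path 6: V ← U → G ← H → N
  U is a fork here and U is conditioned on, so the path is blocked at U.
Since every path is blocked, d-separation holds.

Yes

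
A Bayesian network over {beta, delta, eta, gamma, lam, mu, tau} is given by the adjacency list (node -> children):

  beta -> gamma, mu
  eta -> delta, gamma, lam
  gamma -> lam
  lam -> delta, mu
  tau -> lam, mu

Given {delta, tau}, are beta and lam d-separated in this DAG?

No

5 paths connect beta and lam; each must be blocked for d-separation to hold:
  1. beta → mu ← tau → lam — mu:collider[blocks]; tau:fork[blocks] ⇒ blocked
  2. beta → mu ← lam — mu:collider[blocks] ⇒ blocked
  3. beta → gamma ← eta → lam — gamma:collider[open]; eta:fork[open] ⇒ active
  4. beta → gamma ← eta → delta ← lam — gamma:collider[open]; eta:fork[open]; delta:collider[open] ⇒ active
  5. beta → gamma → lam — gamma:chain[open] ⇒ active
At least one path is unblocked, so d-separation fails.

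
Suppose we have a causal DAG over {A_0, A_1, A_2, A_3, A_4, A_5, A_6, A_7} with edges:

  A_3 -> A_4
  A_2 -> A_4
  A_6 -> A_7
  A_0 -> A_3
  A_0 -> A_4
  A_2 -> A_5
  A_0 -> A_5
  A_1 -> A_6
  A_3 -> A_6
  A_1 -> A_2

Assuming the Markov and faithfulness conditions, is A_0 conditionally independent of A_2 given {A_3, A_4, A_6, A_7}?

No

There are 5 undirected paths between A_0 and A_2; checking each against the conditioning set {A_3, A_4, A_6, A_7}:
Path 1: A_0 → A_5 ← A_2
  A_5 is a collider here and neither A_5 nor any of its descendants is conditioned on, so the collider stays closed — the path is blocked at A_5.
Path 2: A_0 → A_4 ← A_2
  A_4 is a collider and A_4 is conditioned on, which opens it — no node blocks this path, so it is active.
Path 3: A_0 → A_4 ← A_3 → A_6 ← A_1 → A_2
  A_3 is a fork here and A_3 is conditioned on, so the path is blocked at A_3.
Path 4: A_0 → A_3 → A_6 ← A_1 → A_2
  A_3 is a chain here and A_3 is conditioned on, so the path is blocked at A_3.
Path 5: A_0 → A_3 → A_4 ← A_2
  A_3 is a chain here and A_3 is conditioned on, so the path is blocked at A_3.
At least one path is unblocked, so d-separation fails.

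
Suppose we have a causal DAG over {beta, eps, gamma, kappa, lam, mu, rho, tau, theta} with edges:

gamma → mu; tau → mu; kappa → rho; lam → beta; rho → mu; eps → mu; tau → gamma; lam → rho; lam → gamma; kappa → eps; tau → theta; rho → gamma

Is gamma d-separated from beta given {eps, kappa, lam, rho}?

Yes

6 paths connect gamma and beta; each must be blocked for d-separation to hold:
Path 1: gamma ← tau → mu ← eps ← kappa → rho ← lam → beta
  mu is a collider here and neither mu nor any of its descendants is conditioned on, so the collider stays closed — the path is blocked at mu.
Path 2: gamma ← tau → mu ← rho ← lam → beta
  mu is a collider here and neither mu nor any of its descendants is conditioned on, so the collider stays closed — the path is blocked at mu.
Path 3: gamma ← rho ← lam → beta
  rho is a chain here and rho is conditioned on, so the path is blocked at rho.
Path 4: gamma → mu ← eps ← kappa → rho ← lam → beta
  mu is a collider here and neither mu nor any of its descendants is conditioned on, so the collider stays closed — the path is blocked at mu.
Path 5: gamma → mu ← rho ← lam → beta
  mu is a collider here and neither mu nor any of its descendants is conditioned on, so the collider stays closed — the path is blocked at mu.
Path 6: gamma ← lam → beta
  lam is a fork here and lam is conditioned on, so the path is blocked at lam.
All paths are blocked; gamma ⊥ beta | {eps, kappa, lam, rho} holds.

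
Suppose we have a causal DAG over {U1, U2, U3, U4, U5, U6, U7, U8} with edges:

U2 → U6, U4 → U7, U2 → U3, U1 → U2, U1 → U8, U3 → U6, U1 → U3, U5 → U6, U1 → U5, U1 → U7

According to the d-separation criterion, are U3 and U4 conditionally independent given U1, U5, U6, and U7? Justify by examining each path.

5 paths connect U3 and U4; each must be blocked for d-separation to hold:
Path 1: U3 ← U2 ← U1 → U7 ← U4
  U1 is a fork here and U1 is conditioned on, so the path is blocked at U1.
Path 2: U3 ← U2 → U6 ← U5 ← U1 → U7 ← U4
  U5 is a chain here and U5 is conditioned on, so the path is blocked at U5.
Path 3: U3 ← U1 → U7 ← U4
  U1 is a fork here and U1 is conditioned on, so the path is blocked at U1.
Path 4: U3 → U6 ← U2 ← U1 → U7 ← U4
  U1 is a fork here and U1 is conditioned on, so the path is blocked at U1.
Path 5: U3 → U6 ← U5 ← U1 → U7 ← U4
  U5 is a chain here and U5 is conditioned on, so the path is blocked at U5.
All paths are blocked; U3 ⊥ U4 | {U1, U5, U6, U7} holds.

Yes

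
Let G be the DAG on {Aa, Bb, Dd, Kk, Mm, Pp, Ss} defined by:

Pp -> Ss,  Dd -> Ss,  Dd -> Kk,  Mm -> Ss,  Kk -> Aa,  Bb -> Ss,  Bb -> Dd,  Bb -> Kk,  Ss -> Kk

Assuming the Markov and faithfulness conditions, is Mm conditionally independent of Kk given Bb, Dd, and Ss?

Yes

We examine all 5 paths between Mm and Kk:
Path 1: Mm → Ss → Kk
  Ss is a chain here and Ss is conditioned on, so the path is blocked at Ss.
Path 2: Mm → Ss ← Dd → Kk
  Dd is a fork here and Dd is conditioned on, so the path is blocked at Dd.
Path 3: Mm → Ss ← Dd ← Bb → Kk
  Dd is a chain here and Dd is conditioned on, so the path is blocked at Dd.
Path 4: Mm → Ss ← Bb → Kk
  Bb is a fork here and Bb is conditioned on, so the path is blocked at Bb.
Path 5: Mm → Ss ← Bb → Dd → Kk
  Bb is a fork here and Bb is conditioned on, so the path is blocked at Bb.
All paths are blocked; Mm ⊥ Kk | {Bb, Dd, Ss} holds.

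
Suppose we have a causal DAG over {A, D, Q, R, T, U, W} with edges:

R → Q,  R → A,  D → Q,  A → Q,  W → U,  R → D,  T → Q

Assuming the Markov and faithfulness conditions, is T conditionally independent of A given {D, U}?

3 paths connect T and A; each must be blocked for d-separation to hold:
Path 1: T → Q ← D ← R → A
  Q is a collider here and neither Q nor any of its descendants is conditioned on, so the collider stays closed — the path is blocked at Q.
Path 2: T → Q ← R → A
  Q is a collider here and neither Q nor any of its descendants is conditioned on, so the collider stays closed — the path is blocked at Q.
Path 3: T → Q ← A
  Q is a collider here and neither Q nor any of its descendants is conditioned on, so the collider stays closed — the path is blocked at Q.
Since every path is blocked, d-separation holds.

Yes — T and A are d-separated given {D, U}.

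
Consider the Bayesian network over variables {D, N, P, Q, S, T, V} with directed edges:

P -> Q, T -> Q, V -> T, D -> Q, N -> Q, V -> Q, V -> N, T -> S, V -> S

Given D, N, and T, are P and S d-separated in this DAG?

Yes — P and S are d-separated given {D, N, T}.

There are 6 undirected paths between P and S; checking each against the conditioning set {D, N, T}:
Path 1: P → Q ← T ← V → S
  Q is a collider here and neither Q nor any of its descendants is conditioned on, so the collider stays closed — the path is blocked at Q.
Path 2: P → Q ← T → S
  Q is a collider here and neither Q nor any of its descendants is conditioned on, so the collider stays closed — the path is blocked at Q.
Path 3: P → Q ← V → T → S
  Q is a collider here and neither Q nor any of its descendants is conditioned on, so the collider stays closed — the path is blocked at Q.
Path 4: P → Q ← V → S
  Q is a collider here and neither Q nor any of its descendants is conditioned on, so the collider stays closed — the path is blocked at Q.
Path 5: P → Q ← N ← V → T → S
  Q is a collider here and neither Q nor any of its descendants is conditioned on, so the collider stays closed — the path is blocked at Q.
Path 6: P → Q ← N ← V → S
  Q is a collider here and neither Q nor any of its descendants is conditioned on, so the collider stays closed — the path is blocked at Q.
Every path is blocked, so P and S are d-separated given {D, N, T}.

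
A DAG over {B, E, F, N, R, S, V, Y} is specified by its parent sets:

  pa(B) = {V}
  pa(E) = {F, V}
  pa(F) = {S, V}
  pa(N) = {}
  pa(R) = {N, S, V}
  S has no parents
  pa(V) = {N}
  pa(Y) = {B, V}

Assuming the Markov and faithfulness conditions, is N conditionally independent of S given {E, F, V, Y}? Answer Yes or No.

Yes

There are 6 undirected paths between N and S; checking each against the conditioning set {E, F, V, Y}:
  1. N → R ← V → E ← F ← S — R:collider[blocks]; V:fork[blocks]; E:collider[open]; F:chain[blocks] ⇒ blocked
  2. N → R ← V → F ← S — R:collider[blocks]; V:fork[blocks]; F:collider[open] ⇒ blocked
  3. N → R ← S — R:collider[blocks] ⇒ blocked
  4. N → V → E ← F ← S — V:chain[blocks]; E:collider[open]; F:chain[blocks] ⇒ blocked
  5. N → V → R ← S — V:chain[blocks]; R:collider[blocks] ⇒ blocked
  6. N → V → F ← S — V:chain[blocks]; F:collider[open] ⇒ blocked
Every path is blocked, so N and S are d-separated given {E, F, V, Y}.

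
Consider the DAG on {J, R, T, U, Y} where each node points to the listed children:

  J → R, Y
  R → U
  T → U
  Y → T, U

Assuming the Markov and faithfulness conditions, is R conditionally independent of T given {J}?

Yes

There are 4 undirected paths between R and T; checking each against the conditioning set {J}:
  1. R → U ← T — U:collider[blocks] ⇒ blocked
  2. R → U ← Y → T — U:collider[blocks]; Y:fork[open] ⇒ blocked
  3. R ← J → Y → U ← T — J:fork[blocks]; Y:chain[open]; U:collider[blocks] ⇒ blocked
  4. R ← J → Y → T — J:fork[blocks]; Y:chain[open] ⇒ blocked
Every path is blocked, so R and T are d-separated given {J}.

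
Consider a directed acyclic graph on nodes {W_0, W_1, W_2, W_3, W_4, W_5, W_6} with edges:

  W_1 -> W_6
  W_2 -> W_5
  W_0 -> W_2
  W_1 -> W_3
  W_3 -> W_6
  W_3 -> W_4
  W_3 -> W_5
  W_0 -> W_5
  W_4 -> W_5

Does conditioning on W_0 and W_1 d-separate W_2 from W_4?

Yes

We examine all 4 paths between W_2 and W_4:
Path 1: W_2 → W_5 ← W_3 → W_4
  W_5 is a collider here and neither W_5 nor any of its descendants is conditioned on, so the collider stays closed — the path is blocked at W_5.
Path 2: W_2 → W_5 ← W_4
  W_5 is a collider here and neither W_5 nor any of its descendants is conditioned on, so the collider stays closed — the path is blocked at W_5.
Path 3: W_2 ← W_0 → W_5 ← W_3 → W_4
  W_0 is a fork here and W_0 is conditioned on, so the path is blocked at W_0.
Path 4: W_2 ← W_0 → W_5 ← W_4
  W_0 is a fork here and W_0 is conditioned on, so the path is blocked at W_0.
All paths are blocked; W_2 ⊥ W_4 | {W_0, W_1} holds.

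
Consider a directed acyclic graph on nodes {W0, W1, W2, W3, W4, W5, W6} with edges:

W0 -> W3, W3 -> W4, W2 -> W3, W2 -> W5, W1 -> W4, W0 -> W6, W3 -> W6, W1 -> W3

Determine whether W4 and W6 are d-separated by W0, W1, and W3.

4 paths connect W4 and W6; each must be blocked for d-separation to hold:
Path 1: W4 ← W3 → W6
  W3 is a fork here and W3 is conditioned on, so the path is blocked at W3.
Path 2: W4 ← W3 ← W0 → W6
  W3 is a chain here and W3 is conditioned on, so the path is blocked at W3.
Path 3: W4 ← W1 → W3 → W6
  W1 is a fork here and W1 is conditioned on, so the path is blocked at W1.
Path 4: W4 ← W1 → W3 ← W0 → W6
  W1 is a fork here and W1 is conditioned on, so the path is blocked at W1.
All paths are blocked; W4 ⊥ W6 | {W0, W1, W3} holds.

Yes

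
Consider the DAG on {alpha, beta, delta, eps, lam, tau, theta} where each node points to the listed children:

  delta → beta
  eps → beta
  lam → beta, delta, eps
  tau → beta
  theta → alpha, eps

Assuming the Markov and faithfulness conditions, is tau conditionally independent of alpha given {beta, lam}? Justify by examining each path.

No

There are 3 undirected paths between tau and alpha; checking each against the conditioning set {beta, lam}:
Path 1: tau → beta ← eps ← theta → alpha
  beta is a collider and beta is conditioned on, which opens it; eps is a chain and eps is not conditioned on; theta is a fork and theta is not conditioned on — no node blocks this path, so it is active.
Path 2: tau → beta ← lam → eps ← theta → alpha
  lam is a fork here and lam is conditioned on, so the path is blocked at lam.
Path 3: tau → beta ← delta ← lam → eps ← theta → alpha
  lam is a fork here and lam is conditioned on, so the path is blocked at lam.
At least one path is unblocked, so d-separation fails.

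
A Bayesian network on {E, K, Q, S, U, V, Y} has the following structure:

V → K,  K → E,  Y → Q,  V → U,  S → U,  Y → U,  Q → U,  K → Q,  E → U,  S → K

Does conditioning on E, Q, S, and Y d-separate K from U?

No — K and U are not d-separated given {E, Q, S, Y}.

5 paths connect K and U; each must be blocked for d-separation to hold:
  1. K → Q ← Y → U — Q:collider[open]; Y:fork[blocks] ⇒ blocked
  2. K → Q → U — Q:chain[blocks] ⇒ blocked
  3. K ← S → U — S:fork[blocks] ⇒ blocked
  4. K → E → U — E:chain[blocks] ⇒ blocked
  5. K ← V → U — V:fork[open] ⇒ active
At least one path is unblocked, so d-separation fails.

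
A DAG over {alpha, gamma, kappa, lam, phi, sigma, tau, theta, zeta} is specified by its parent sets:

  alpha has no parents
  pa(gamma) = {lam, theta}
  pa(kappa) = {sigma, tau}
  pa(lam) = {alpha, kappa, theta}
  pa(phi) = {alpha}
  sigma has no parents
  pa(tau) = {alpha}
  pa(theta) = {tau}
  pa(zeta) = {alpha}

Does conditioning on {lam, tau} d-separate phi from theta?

No

6 paths connect phi and theta; each must be blocked for d-separation to hold:
Path 1: phi ← alpha → tau → theta
  tau is a chain here and tau is conditioned on, so the path is blocked at tau.
Path 2: phi ← alpha → tau → kappa → lam ← theta
  tau is a chain here and tau is conditioned on, so the path is blocked at tau.
Path 3: phi ← alpha → tau → kappa → lam → gamma ← theta
  tau is a chain here and tau is conditioned on, so the path is blocked at tau.
Path 4: phi ← alpha → lam ← theta
  alpha is a fork and alpha is not conditioned on; lam is a collider and lam is conditioned on, which opens it — no node blocks this path, so it is active.
Path 5: phi ← alpha → lam ← kappa ← tau → theta
  tau is a fork here and tau is conditioned on, so the path is blocked at tau.
Path 6: phi ← alpha → lam → gamma ← theta
  lam is a chain here and lam is conditioned on, so the path is blocked at lam.
Because an active path exists, phi and theta are not d-separated.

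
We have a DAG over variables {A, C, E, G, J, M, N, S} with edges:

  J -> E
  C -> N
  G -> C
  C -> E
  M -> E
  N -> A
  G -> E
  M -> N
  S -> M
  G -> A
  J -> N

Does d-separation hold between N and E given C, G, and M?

No — N and E are not d-separated given {C, G, M}.

There are 6 undirected paths between N and E; checking each against the conditioning set {C, G, M}:
  1. N ← J → E — J:fork[open] ⇒ active
  2. N ← C ← G → E — C:chain[blocks]; G:fork[blocks] ⇒ blocked
  3. N ← C → E — C:fork[blocks] ⇒ blocked
  4. N → A ← G → C → E — A:collider[blocks]; G:fork[blocks]; C:chain[blocks] ⇒ blocked
  5. N → A ← G → E — A:collider[blocks]; G:fork[blocks] ⇒ blocked
  6. N ← M → E — M:fork[blocks] ⇒ blocked
At least one path is unblocked, so d-separation fails.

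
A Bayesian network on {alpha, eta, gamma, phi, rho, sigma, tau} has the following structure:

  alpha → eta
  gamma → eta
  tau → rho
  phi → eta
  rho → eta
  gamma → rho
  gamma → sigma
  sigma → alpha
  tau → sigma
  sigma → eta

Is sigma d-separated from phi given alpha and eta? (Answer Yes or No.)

No

There are 6 undirected paths between sigma and phi; checking each against the conditioning set {alpha, eta}:
Path 1: sigma → alpha → eta ← phi
  alpha is a chain here and alpha is conditioned on, so the path is blocked at alpha.
Path 2: sigma → eta ← phi
  eta is a collider and eta is conditioned on, which opens it — no node blocks this path, so it is active.
Path 3: sigma ← tau → rho → eta ← phi
  tau is a fork and tau is not conditioned on; rho is a chain and rho is not conditioned on; eta is a collider and eta is conditioned on, which opens it — no node blocks this path, so it is active.
Path 4: sigma ← tau → rho ← gamma → eta ← phi
  tau is a fork and tau is not conditioned on; rho is a collider and its descendant eta is conditioned on, which opens it; gamma is a fork and gamma is not conditioned on; eta is a collider and eta is conditioned on, which opens it — no node blocks this path, so it is active.
Path 5: sigma ← gamma → eta ← phi
  gamma is a fork and gamma is not conditioned on; eta is a collider and eta is conditioned on, which opens it — no node blocks this path, so it is active.
Path 6: sigma ← gamma → rho → eta ← phi
  gamma is a fork and gamma is not conditioned on; rho is a chain and rho is not conditioned on; eta is a collider and eta is conditioned on, which opens it — no node blocks this path, so it is active.
At least one path is unblocked, so d-separation fails.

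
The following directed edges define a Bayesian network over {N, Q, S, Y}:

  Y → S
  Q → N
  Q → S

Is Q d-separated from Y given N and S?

No

The only undirected path from Q to Y is:
Path 1: Q → S ← Y
  S is a collider and S is conditioned on, which opens it — no node blocks this path, so it is active.
Since the path Q → S ← Y is active, Q and Y are not d-separated given {N, S}.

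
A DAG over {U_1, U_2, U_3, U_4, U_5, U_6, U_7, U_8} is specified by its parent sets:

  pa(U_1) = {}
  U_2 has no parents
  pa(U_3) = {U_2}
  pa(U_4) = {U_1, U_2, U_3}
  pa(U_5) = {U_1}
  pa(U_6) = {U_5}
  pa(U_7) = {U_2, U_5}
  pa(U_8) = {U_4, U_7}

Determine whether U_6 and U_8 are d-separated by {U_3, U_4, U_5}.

Yes — U_6 and U_8 are d-separated given {U_3, U_4, U_5}.

There are 6 undirected paths between U_6 and U_8; checking each against the conditioning set {U_3, U_4, U_5}:
Path 1: U_6 ← U_5 ← U_1 → U_4 ← U_2 → U_7 → U_8
  U_5 is a chain here and U_5 is conditioned on, so the path is blocked at U_5.
Path 2: U_6 ← U_5 ← U_1 → U_4 → U_8
  U_5 is a chain here and U_5 is conditioned on, so the path is blocked at U_5.
Path 3: U_6 ← U_5 ← U_1 → U_4 ← U_3 ← U_2 → U_7 → U_8
  U_5 is a chain here and U_5 is conditioned on, so the path is blocked at U_5.
Path 4: U_6 ← U_5 → U_7 ← U_2 → U_4 → U_8
  U_5 is a fork here and U_5 is conditioned on, so the path is blocked at U_5.
Path 5: U_6 ← U_5 → U_7 ← U_2 → U_3 → U_4 → U_8
  U_5 is a fork here and U_5 is conditioned on, so the path is blocked at U_5.
Path 6: U_6 ← U_5 → U_7 → U_8
  U_5 is a fork here and U_5 is conditioned on, so the path is blocked at U_5.
Every path is blocked, so U_6 and U_8 are d-separated given {U_3, U_4, U_5}.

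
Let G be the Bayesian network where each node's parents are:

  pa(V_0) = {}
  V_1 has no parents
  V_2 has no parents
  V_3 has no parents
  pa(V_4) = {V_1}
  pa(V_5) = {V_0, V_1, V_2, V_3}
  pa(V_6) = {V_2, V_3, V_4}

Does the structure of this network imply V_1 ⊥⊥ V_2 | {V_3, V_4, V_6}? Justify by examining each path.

Yes

4 paths connect V_1 and V_2; each must be blocked for d-separation to hold:
  1. V_1 → V_4 → V_6 ← V_2 — V_4:chain[blocks]; V_6:collider[open] ⇒ blocked
  2. V_1 → V_4 → V_6 ← V_3 → V_5 ← V_2 — V_4:chain[blocks]; V_6:collider[open]; V_3:fork[blocks]; V_5:collider[blocks] ⇒ blocked
  3. V_1 → V_5 ← V_2 — V_5:collider[blocks] ⇒ blocked
  4. V_1 → V_5 ← V_3 → V_6 ← V_2 — V_5:collider[blocks]; V_3:fork[blocks]; V_6:collider[open] ⇒ blocked
All paths are blocked; V_1 ⊥ V_2 | {V_3, V_4, V_6} holds.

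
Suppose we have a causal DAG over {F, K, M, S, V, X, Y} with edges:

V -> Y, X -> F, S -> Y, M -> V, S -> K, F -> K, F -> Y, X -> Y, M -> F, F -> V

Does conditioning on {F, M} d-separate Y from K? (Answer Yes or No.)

No

5 paths connect Y and K; each must be blocked for d-separation to hold:
Path 1: Y ← F → K
  F is a fork here and F is conditioned on, so the path is blocked at F.
Path 2: Y ← X → F → K
  F is a chain here and F is conditioned on, so the path is blocked at F.
Path 3: Y ← S → K
  S is a fork and S is not conditioned on — no node blocks this path, so it is active.
Path 4: Y ← V ← F → K
  F is a fork here and F is conditioned on, so the path is blocked at F.
Path 5: Y ← V ← M → F → K
  M is a fork here and M is conditioned on, so the path is blocked at M.
At least one path is unblocked, so d-separation fails.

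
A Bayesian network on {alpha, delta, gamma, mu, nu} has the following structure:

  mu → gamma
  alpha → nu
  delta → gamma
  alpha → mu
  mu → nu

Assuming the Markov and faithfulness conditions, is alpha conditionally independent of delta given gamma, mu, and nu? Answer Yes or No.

There are 2 undirected paths between alpha and delta; checking each against the conditioning set {gamma, mu, nu}:
Path 1: alpha → nu ← mu → gamma ← delta
  mu is a fork here and mu is conditioned on, so the path is blocked at mu.
Path 2: alpha → mu → gamma ← delta
  mu is a chain here and mu is conditioned on, so the path is blocked at mu.
Since every path is blocked, d-separation holds.

Yes — alpha and delta are d-separated given {gamma, mu, nu}.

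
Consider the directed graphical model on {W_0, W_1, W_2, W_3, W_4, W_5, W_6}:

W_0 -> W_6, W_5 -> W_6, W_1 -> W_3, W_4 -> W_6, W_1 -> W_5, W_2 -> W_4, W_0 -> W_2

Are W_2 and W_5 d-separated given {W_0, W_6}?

2 paths connect W_2 and W_5; each must be blocked for d-separation to hold:
  1. W_2 ← W_0 → W_6 ← W_5 — W_0:fork[blocks]; W_6:collider[open] ⇒ blocked
  2. W_2 → W_4 → W_6 ← W_5 — W_4:chain[open]; W_6:collider[open] ⇒ active
At least one path is unblocked, so d-separation fails.

No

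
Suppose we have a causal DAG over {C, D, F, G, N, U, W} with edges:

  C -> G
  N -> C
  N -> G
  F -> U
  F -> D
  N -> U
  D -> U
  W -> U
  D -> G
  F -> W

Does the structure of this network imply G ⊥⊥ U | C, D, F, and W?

No

There are 5 undirected paths between G and U; checking each against the conditioning set {C, D, F, W}:
Path 1: G ← N → U
  N is a fork and N is not conditioned on — no node blocks this path, so it is active.
Path 2: G ← D ← F → W → U
  D is a chain here and D is conditioned on, so the path is blocked at D.
Path 3: G ← D ← F → U
  D is a chain here and D is conditioned on, so the path is blocked at D.
Path 4: G ← D → U
  D is a fork here and D is conditioned on, so the path is blocked at D.
Path 5: G ← C ← N → U
  C is a chain here and C is conditioned on, so the path is blocked at C.
Since the path G ← N → U is active, G and U are not d-separated given {C, D, F, W}.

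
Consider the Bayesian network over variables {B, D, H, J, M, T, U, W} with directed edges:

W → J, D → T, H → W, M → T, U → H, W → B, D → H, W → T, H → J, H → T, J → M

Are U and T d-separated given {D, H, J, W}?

Yes

Enumerating the 6 paths from U to T and testing each for blocking by {D, H, J, W}:
Path 1: U → H ← D → T
  D is a fork here and D is conditioned on, so the path is blocked at D.
Path 2: U → H → W → T
  H is a chain here and H is conditioned on, so the path is blocked at H.
Path 3: U → H → W → J → M → T
  H is a chain here and H is conditioned on, so the path is blocked at H.
Path 4: U → H → T
  H is a chain here and H is conditioned on, so the path is blocked at H.
Path 5: U → H → J ← W → T
  H is a chain here and H is conditioned on, so the path is blocked at H.
Path 6: U → H → J → M → T
  H is a chain here and H is conditioned on, so the path is blocked at H.
Since every path is blocked, d-separation holds.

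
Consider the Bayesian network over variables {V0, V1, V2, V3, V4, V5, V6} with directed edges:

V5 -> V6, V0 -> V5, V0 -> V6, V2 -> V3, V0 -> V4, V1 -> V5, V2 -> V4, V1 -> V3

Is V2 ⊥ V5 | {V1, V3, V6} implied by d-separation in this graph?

We examine all 3 paths between V2 and V5:
  1. V2 → V3 ← V1 → V5 — V3:collider[open]; V1:fork[blocks] ⇒ blocked
  2. V2 → V4 ← V0 → V6 ← V5 — V4:collider[blocks]; V0:fork[open]; V6:collider[open] ⇒ blocked
  3. V2 → V4 ← V0 → V5 — V4:collider[blocks]; V0:fork[open] ⇒ blocked
Since every path is blocked, d-separation holds.

Yes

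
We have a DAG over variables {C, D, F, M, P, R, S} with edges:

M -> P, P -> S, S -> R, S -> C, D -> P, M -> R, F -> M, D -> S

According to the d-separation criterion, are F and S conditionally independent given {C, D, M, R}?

Yes — F and S are d-separated given {C, D, M, R}.

We examine all 3 paths between F and S:
Path 1: F → M → P ← D → S
  M is a chain here and M is conditioned on, so the path is blocked at M.
Path 2: F → M → P → S
  M is a chain here and M is conditioned on, so the path is blocked at M.
Path 3: F → M → R ← S
  M is a chain here and M is conditioned on, so the path is blocked at M.
Since every path is blocked, d-separation holds.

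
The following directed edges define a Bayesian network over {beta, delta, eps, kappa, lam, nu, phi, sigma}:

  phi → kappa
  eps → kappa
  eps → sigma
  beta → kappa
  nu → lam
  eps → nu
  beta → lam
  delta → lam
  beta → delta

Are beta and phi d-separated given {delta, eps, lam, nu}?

There are 3 undirected paths between beta and phi; checking each against the conditioning set {delta, eps, lam, nu}:
  1. beta → delta → lam ← nu ← eps → kappa ← phi — delta:chain[blocks]; lam:collider[open]; nu:chain[blocks]; eps:fork[blocks]; kappa:collider[blocks] ⇒ blocked
  2. beta → kappa ← phi — kappa:collider[blocks] ⇒ blocked
  3. beta → lam ← nu ← eps → kappa ← phi — lam:collider[open]; nu:chain[blocks]; eps:fork[blocks]; kappa:collider[blocks] ⇒ blocked
All paths are blocked; beta ⊥ phi | {delta, eps, lam, nu} holds.

Yes — beta and phi are d-separated given {delta, eps, lam, nu}.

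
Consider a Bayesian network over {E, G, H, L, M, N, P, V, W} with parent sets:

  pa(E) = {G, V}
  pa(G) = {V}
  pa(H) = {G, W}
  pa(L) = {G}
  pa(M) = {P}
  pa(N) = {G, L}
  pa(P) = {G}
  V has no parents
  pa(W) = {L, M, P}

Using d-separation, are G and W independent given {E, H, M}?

No

Enumerating the 5 paths from G to W and testing each for blocking by {E, H, M}:
Path 1: G → N ← L → W
  N is a collider here and neither N nor any of its descendants is conditioned on, so the collider stays closed — the path is blocked at N.
Path 2: G → L → W
  L is a chain and L is not conditioned on — no node blocks this path, so it is active.
Path 3: G → P → M → W
  M is a chain here and M is conditioned on, so the path is blocked at M.
Path 4: G → P → W
  P is a chain and P is not conditioned on — no node blocks this path, so it is active.
Path 5: G → H ← W
  H is a collider and H is conditioned on, which opens it — no node blocks this path, so it is active.
Because an active path exists, G and W are not d-separated.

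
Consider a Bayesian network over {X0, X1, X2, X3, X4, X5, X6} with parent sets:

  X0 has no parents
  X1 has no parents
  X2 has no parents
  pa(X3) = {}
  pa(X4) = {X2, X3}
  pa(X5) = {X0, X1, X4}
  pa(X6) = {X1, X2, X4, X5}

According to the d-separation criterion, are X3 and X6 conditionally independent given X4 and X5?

No

4 paths connect X3 and X6; each must be blocked for d-separation to hold:
Path 1: X3 → X4 → X5 → X6
  X4 is a chain here and X4 is conditioned on, so the path is blocked at X4.
Path 2: X3 → X4 → X5 ← X1 → X6
  X4 is a chain here and X4 is conditioned on, so the path is blocked at X4.
Path 3: X3 → X4 ← X2 → X6
  X4 is a collider and X4 is conditioned on, which opens it; X2 is a fork and X2 is not conditioned on — no node blocks this path, so it is active.
Path 4: X3 → X4 → X6
  X4 is a chain here and X4 is conditioned on, so the path is blocked at X4.
Because an active path exists, X3 and X6 are not d-separated.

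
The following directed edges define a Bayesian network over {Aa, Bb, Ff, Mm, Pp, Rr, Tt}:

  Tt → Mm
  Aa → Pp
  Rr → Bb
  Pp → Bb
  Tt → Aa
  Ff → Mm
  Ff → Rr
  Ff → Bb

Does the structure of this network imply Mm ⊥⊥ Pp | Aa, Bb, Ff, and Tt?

Yes

There are 3 undirected paths between Mm and Pp; checking each against the conditioning set {Aa, Bb, Ff, Tt}:
Path 1: Mm ← Ff → Bb ← Pp
  Ff is a fork here and Ff is conditioned on, so the path is blocked at Ff.
Path 2: Mm ← Ff → Rr → Bb ← Pp
  Ff is a fork here and Ff is conditioned on, so the path is blocked at Ff.
Path 3: Mm ← Tt → Aa → Pp
  Tt is a fork here and Tt is conditioned on, so the path is blocked at Tt.
All paths are blocked; Mm ⊥ Pp | {Aa, Bb, Ff, Tt} holds.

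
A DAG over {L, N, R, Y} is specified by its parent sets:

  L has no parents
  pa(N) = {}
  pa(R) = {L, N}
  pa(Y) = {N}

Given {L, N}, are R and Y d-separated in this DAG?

There is one path between R and Y:
Path 1: R ← N → Y
  N is a fork here and N is conditioned on, so the path is blocked at N.
All paths are blocked; R ⊥ Y | {L, N} holds.

Yes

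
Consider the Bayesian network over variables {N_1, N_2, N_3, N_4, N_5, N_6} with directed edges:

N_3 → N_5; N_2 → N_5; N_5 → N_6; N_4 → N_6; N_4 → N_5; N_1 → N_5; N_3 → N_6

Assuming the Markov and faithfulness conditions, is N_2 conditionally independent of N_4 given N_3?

Yes

We examine all 3 paths between N_2 and N_4:
Path 1: N_2 → N_5 ← N_3 → N_6 ← N_4
  N_5 is a collider here and neither N_5 nor any of its descendants is conditioned on, so the collider stays closed — the path is blocked at N_5.
Path 2: N_2 → N_5 ← N_4
  N_5 is a collider here and neither N_5 nor any of its descendants is conditioned on, so the collider stays closed — the path is blocked at N_5.
Path 3: N_2 → N_5 → N_6 ← N_4
  N_6 is a collider here and neither N_6 nor any of its descendants is conditioned on, so the collider stays closed — the path is blocked at N_6.
All paths are blocked; N_2 ⊥ N_4 | {N_3} holds.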